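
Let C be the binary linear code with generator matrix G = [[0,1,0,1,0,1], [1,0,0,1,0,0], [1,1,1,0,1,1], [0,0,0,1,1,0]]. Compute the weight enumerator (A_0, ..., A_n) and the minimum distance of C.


Weight distribution: A_0 = 1, A_2 = 6, A_3 = 4, A_4 = 1, A_5 = 4. Minimum distance d = 2.

Enumerate all 2^4 = 16 messages m ∈ F_2^4.
For each, compute codeword c = mG in F_2^6, then tally its weight.
  m = 0000 → c = 000000, weight = 0.
  m = 1000 → c = 010101, weight = 3.
  m = 0100 → c = 100100, weight = 2.
  m = 1100 → c = 110001, weight = 3.
  m = 0010 → c = 111011, weight = 5.
  m = 1010 → c = 101110, weight = 4.
  m = 0110 → c = 011111, weight = 5.
  m = 1110 → c = 001010, weight = 2.
  m = 0001 → c = 000110, weight = 2.
  m = 1001 → c = 010011, weight = 3.
  m = 0101 → c = 100010, weight = 2.
  m = 1101 → c = 110111, weight = 5.
  m = 0011 → c = 111101, weight = 5.
  m = 1011 → c = 101000, weight = 2.
  m = 0111 → c = 011001, weight = 3.
  m = 1111 → c = 001100, weight = 2.
Tally weights:
  weight 0: 1 codewords.
  weight 2: 6 codewords.
  weight 3: 4 codewords.
  weight 4: 1 codewords.
  weight 5: 4 codewords.
Minimum distance d = smallest w > 0 with A_w > 0 = 2.
Sanity: Σ A_w = 16 = 2^4 = 16 ✓.


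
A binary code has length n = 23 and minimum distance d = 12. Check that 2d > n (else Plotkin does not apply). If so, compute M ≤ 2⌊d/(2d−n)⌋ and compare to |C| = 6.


Plotkin bound M ≤ 24; given |C| = 6 ≤ bound (satisfied).

Check applicability: 2d = 24, n = 23.
2d − n = 1 > 0, so Plotkin applies.
Compute d/(2d−n) = 12/1 ≈ 12.0000.
⌊d/(2d−n)⌋ = 12.
Plotkin bound: M ≤ 2·12 = 24.
Given |C| = 6, check: satisfied.
This |C| is below the Plotkin bound.


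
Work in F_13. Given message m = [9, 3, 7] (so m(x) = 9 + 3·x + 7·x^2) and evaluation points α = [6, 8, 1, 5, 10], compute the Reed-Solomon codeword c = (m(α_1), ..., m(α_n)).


c = [6, 0, 6, 4, 11]

Message polynomial: m(x) = 9 + 3·x + 7·x^2 (mod 13).
For each evaluation point α_i, compute m(α_i) mod 13:
  α_1 = 6: Horner steps 7 → 6 → 6, so m(6) = 6.
  α_2 = 8: Horner steps 7 → 7 → 0, so m(8) = 0.
  α_3 = 1: Horner steps 7 → 10 → 6, so m(1) = 6.
  α_4 = 5: Horner steps 7 → 12 → 4, so m(5) = 4.
  α_5 = 10: Horner steps 7 → 8 → 11, so m(10) = 11.
Codeword c = [6, 0, 6, 4, 11] ∈ F_13^5.


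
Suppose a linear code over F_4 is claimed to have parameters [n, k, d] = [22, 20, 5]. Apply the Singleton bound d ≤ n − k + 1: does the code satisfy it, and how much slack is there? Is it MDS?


Singleton RHS = n − k + 1 = 3, slack = -2, bound violated (no such code; not MDS).

Singleton bound: d ≤ n − k + 1.
Here n = 22, k = 20, so n − k + 1 = 3.
Given d = 5, check d ≤ 3: NO.
Slack = (n − k + 1) − d = -2.
The slack is negative: d = 5 exceeds n − k + 1 = 3 by 2, so the Singleton bound is violated and no linear [22, 20, 5]_4 code can exist. In particular it is not MDS (MDS requires d = n − k + 1 exactly).
Description: the claimed parameters are [22, 20, 5]_4; such a code would be impossible (violates the Singleton bound).


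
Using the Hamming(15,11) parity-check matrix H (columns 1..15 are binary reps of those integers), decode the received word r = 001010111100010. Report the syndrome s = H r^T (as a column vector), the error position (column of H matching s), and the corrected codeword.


s = (0, 1, 0, 0)^T, error position = 4, corrected codeword c = 001110111100010

Compute s = H r^T mod 2 one row at a time:
  s_1 = 1 + 1 + 1 + 0 + 0 + 0 + 1 + 0 = 4 ≡ 0 (mod 2).
  s_2 = 0 + 1 + 0 + 1 + 0 + 0 + 1 + 0 = 3 ≡ 1 (mod 2).
  s_3 = 0 + 1 + 0 + 1 + 1 + 0 + 1 + 0 = 4 ≡ 0 (mod 2).
  s_4 = 0 + 1 + 1 + 1 + 1 + 0 + 0 + 0 = 4 ≡ 0 (mod 2).
s = (0, 1, 0, 0)^T — this equals column 4 of H (binary 0100), so error is at position 4.
Correct: flip bit 4 of r = 001010111100010 to get c = 001110111100010.


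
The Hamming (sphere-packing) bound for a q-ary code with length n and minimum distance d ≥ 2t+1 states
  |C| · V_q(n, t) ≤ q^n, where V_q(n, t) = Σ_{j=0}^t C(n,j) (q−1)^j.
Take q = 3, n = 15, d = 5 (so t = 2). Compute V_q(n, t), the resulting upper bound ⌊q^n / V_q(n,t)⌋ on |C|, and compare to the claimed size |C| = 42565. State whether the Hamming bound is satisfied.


V_q(n, t) = 451, q^n = 14348907, Hamming bound = 31815, |C| = 42565 > bound (violated).

Step 1: Compute V_q(n, t) = Σ_{j=0}^2 C(n, j) (q−1)^j.
  j = 0: C(15,0)·(2)^0 = 1·1 = 1.
  j = 1: C(15,1)·(2)^1 = 15·2 = 30.
  j = 2: C(15,2)·(2)^2 = 105·4 = 420.
  V_q(n, t) = 1 + 30 + 420 = 451.
Step 2: q^n = 3^15 = 14348907.
Step 3: Hamming bound ⌊q^n / V_q(n,t)⌋ = ⌊14348907/451⌋ = 31815.
Step 4: Compare |C| = 42565 to 31815: violated.
The claimed |C| lies above the Hamming bound, so no 3-ary code of length 15 with d ≥ 5 can have 42565 codewords.


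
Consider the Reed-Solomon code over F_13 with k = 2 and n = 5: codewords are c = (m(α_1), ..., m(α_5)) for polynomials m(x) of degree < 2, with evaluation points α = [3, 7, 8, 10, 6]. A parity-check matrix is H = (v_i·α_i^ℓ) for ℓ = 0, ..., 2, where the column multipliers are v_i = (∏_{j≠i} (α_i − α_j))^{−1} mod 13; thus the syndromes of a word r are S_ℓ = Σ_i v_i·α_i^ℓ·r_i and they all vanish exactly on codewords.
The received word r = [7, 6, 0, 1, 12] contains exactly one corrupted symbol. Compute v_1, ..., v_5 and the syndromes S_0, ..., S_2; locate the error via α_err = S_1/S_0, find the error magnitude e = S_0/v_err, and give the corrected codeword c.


S = (4, 12, 10), error at position 1, error magnitude e = 3, c = [4, 6, 0, 1, 12].

Step 1: column multipliers v_i = (∏_{j≠i}(α_i − α_j))^{−1} mod 13.
  i = 1 (α = 3): (3−7)(3−8)(3−10)(3−6) = (−4)·(−5)·(−7)·(−3) = 420 ≡ 4, so v_1 = 4^{−1} = 10 (mod 13).
  i = 2 (α = 7): (7−3)(7−8)(7−10)(7−6) = 4·(−1)·(−3)·1 = 12 ≡ 12, so v_2 = 12^{−1} = 12 (mod 13).
  i = 3 (α = 8): (8−3)(8−7)(8−10)(8−6) = 5·1·(−2)·2 = −20 ≡ 6, so v_3 = 6^{−1} = 11 (mod 13).
  i = 4 (α = 10): (10−3)(10−7)(10−8)(10−6) = 7·3·2·4 = 168 ≡ 12, so v_4 = 12^{−1} = 12 (mod 13).
  i = 5 (α = 6): (6−3)(6−7)(6−8)(6−10) = 3·(−1)·(−2)·(−4) = −24 ≡ 2, so v_5 = 2^{−1} = 7 (mod 13).
  v = [10, 12, 11, 12, 7].
Step 2: syndromes of r = [7, 6, 0, 1, 12] (all sums mod 13).
  S_0 = Σ v_i r_i = 10·7 + 12·6 + 11·0 + 12·1 + 7·12 = 238 ≡ 4.
  S_1 = Σ v_i α_i r_i = 10·3·7 + 12·7·6 + 11·8·0 + 12·10·1 + 7·6·12 = 1338 ≡ 12.
  α_i^2 mod 13 = [9, 10, 12, 9, 10].
  S_2 = Σ v_i α_i^2 r_i = 10·9·7 + 12·10·6 + 11·12·0 + 12·9·1 + 7·10·12 = 2298 ≡ 10.
  S = (4, 12, 10) ≠ 0, so r is not a codeword (an error is present).
Step 3: locate the error. For a single error e at position i, S_ℓ = v_i·e·α_i^ℓ, so α_err = S_1/S_0.
  S_0^{−1} = 4^{−1} = 10 (mod 13), so α_err = 12·10 = 120 ≡ 3 = α_1. Error position i = 1.
  Consistency check: S_2/S_1 = 10·12 = 120 ≡ 3 = α_err ✓ (single-error assumption holds).
Step 4: error magnitude e = S_0/v_1 = S_0·∏_{j≠1}(α_1 − α_j) = 4·4 = 16 ≡ 3 (mod 13).
Step 5: correct position 1: c_1 = r_1 − e = 7 − 3 ≡ 4 (mod 13). Hence c = [4, 6, 0, 1, 12].
  Check: interpolating c through the α_i gives m(x) = 9 + 7·x (degree < 2) with m(α_i) = c_i for every i, so c is indeed a codeword.


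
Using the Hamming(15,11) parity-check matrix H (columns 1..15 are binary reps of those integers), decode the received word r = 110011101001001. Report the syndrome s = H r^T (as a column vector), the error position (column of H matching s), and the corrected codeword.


s = (1, 1, 0, 1)^T, error position = 13, corrected codeword c = 110011101001101

Compute s = H r^T mod 2 one row at a time:
  s_1 = 0 + 1 + 0 + 0 + 1 + 0 + 0 + 1 = 3 ≡ 1 (mod 2).
  s_2 = 0 + 1 + 1 + 1 + 1 + 0 + 0 + 1 = 5 ≡ 1 (mod 2).
  s_3 = 1 + 0 + 1 + 1 + 0 + 0 + 0 + 1 = 4 ≡ 0 (mod 2).
  s_4 = 1 + 0 + 1 + 1 + 1 + 0 + 0 + 1 = 5 ≡ 1 (mod 2).
s = (1, 1, 0, 1)^T — this equals column 13 of H (binary 1101), so error is at position 13.
Correct: flip bit 13 of r = 110011101001001 to get c = 110011101001101.


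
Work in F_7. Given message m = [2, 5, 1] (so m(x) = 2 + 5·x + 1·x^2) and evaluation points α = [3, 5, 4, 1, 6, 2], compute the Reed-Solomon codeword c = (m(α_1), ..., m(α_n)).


c = [5, 3, 3, 1, 5, 2]

Message polynomial: m(x) = 2 + 5·x + 1·x^2 (mod 7).
For each evaluation point α_i, compute m(α_i) mod 7:
  α_1 = 3: Horner steps 1 → 1 → 5, so m(3) = 5.
  α_2 = 5: Horner steps 1 → 3 → 3, so m(5) = 3.
  α_3 = 4: Horner steps 1 → 2 → 3, so m(4) = 3.
  α_4 = 1: Horner steps 1 → 6 → 1, so m(1) = 1.
  α_5 = 6: Horner steps 1 → 4 → 5, so m(6) = 5.
  α_6 = 2: Horner steps 1 → 0 → 2, so m(2) = 2.
Codeword c = [5, 3, 3, 1, 5, 2] ∈ F_7^6.


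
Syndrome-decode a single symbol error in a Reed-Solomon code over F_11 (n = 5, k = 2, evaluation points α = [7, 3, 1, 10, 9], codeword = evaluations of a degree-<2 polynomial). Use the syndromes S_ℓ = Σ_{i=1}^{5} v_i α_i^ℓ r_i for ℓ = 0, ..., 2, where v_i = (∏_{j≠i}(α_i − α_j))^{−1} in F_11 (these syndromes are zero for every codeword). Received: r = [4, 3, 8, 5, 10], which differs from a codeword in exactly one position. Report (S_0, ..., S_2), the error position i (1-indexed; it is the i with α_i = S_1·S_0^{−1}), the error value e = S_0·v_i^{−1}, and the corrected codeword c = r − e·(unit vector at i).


S = (7, 4, 7), error at position 4, error magnitude e = 3, c = [4, 3, 8, 2, 10].

Step 1: column multipliers v_i = (∏_{j≠i}(α_i − α_j))^{−1} mod 11.
  i = 1 (α = 7): (7−3)(7−1)(7−10)(7−9) = 4·6·(−3)·(−2) = 144 ≡ 1, so v_1 = 1^{−1} = 1 (mod 11).
  i = 2 (α = 3): (3−7)(3−1)(3−10)(3−9) = (−4)·2·(−7)·(−6) = −336 ≡ 5, so v_2 = 5^{−1} = 9 (mod 11).
  i = 3 (α = 1): (1−7)(1−3)(1−10)(1−9) = (−6)·(−2)·(−9)·(−8) = 864 ≡ 6, so v_3 = 6^{−1} = 2 (mod 11).
  i = 4 (α = 10): (10−7)(10−3)(10−1)(10−9) = 3·7·9·1 = 189 ≡ 2, so v_4 = 2^{−1} = 6 (mod 11).
  i = 5 (α = 9): (9−7)(9−3)(9−1)(9−10) = 2·6·8·(−1) = −96 ≡ 3, so v_5 = 3^{−1} = 4 (mod 11).
  v = [1, 9, 2, 6, 4].
Step 2: syndromes of r = [4, 3, 8, 5, 10] (all sums mod 11).
  S_0 = Σ v_i r_i = 1·4 + 9·3 + 2·8 + 6·5 + 4·10 = 117 ≡ 7.
  S_1 = Σ v_i α_i r_i = 1·7·4 + 9·3·3 + 2·1·8 + 6·10·5 + 4·9·10 = 785 ≡ 4.
  α_i^2 mod 11 = [5, 9, 1, 1, 4].
  S_2 = Σ v_i α_i^2 r_i = 1·5·4 + 9·9·3 + 2·1·8 + 6·1·5 + 4·4·10 = 469 ≡ 7.
  S = (7, 4, 7) ≠ 0, so r is not a codeword (an error is present).
Step 3: locate the error. For a single error e at position i, S_ℓ = v_i·e·α_i^ℓ, so α_err = S_1/S_0.
  S_0^{−1} = 7^{−1} = 8 (mod 11), so α_err = 4·8 = 32 ≡ 10 = α_4. Error position i = 4.
  Consistency check: S_2/S_1 = 7·3 = 21 ≡ 10 = α_err ✓ (single-error assumption holds).
Step 4: error magnitude e = S_0/v_4 = S_0·∏_{j≠4}(α_4 − α_j) = 7·2 = 14 ≡ 3 (mod 11).
Step 5: correct position 4: c_4 = r_4 − e = 5 − 3 ≡ 2 (mod 11). Hence c = [4, 3, 8, 2, 10].
  Check: interpolating c through the α_i gives m(x) = 5 + 3·x (degree < 2) with m(α_i) = c_i for every i, so c is indeed a codeword.


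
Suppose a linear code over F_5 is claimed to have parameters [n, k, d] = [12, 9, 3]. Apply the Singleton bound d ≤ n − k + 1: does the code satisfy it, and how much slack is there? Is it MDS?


Singleton RHS = n − k + 1 = 4, slack = 1, bound satisfied, not MDS.

Singleton bound: d ≤ n − k + 1.
Here n = 12, k = 9, so n − k + 1 = 4.
Given d = 3, check d ≤ 4: YES.
Slack = (n − k + 1) − d = 1.
The code is NOT MDS (slack = 1 > 0).
Description: the claimed parameters are [12, 9, 3]_5; such a code would be non-MDS.


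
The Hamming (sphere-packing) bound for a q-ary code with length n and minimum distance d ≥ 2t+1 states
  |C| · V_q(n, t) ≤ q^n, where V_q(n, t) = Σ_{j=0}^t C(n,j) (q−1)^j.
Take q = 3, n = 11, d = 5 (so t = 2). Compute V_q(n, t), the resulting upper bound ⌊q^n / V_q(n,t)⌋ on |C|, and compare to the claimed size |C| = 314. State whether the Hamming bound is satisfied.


V_q(n, t) = 243, q^n = 177147, Hamming bound = 729, |C| = 314 ≤ bound (satisfied).

Step 1: Compute V_q(n, t) = Σ_{j=0}^2 C(n, j) (q−1)^j.
  j = 0: C(11,0)·(2)^0 = 1·1 = 1.
  j = 1: C(11,1)·(2)^1 = 11·2 = 22.
  j = 2: C(11,2)·(2)^2 = 55·4 = 220.
  V_q(n, t) = 1 + 22 + 220 = 243.
Step 2: q^n = 3^11 = 177147.
Step 3: Hamming bound ⌊q^n / V_q(n,t)⌋ = ⌊177147/243⌋ = 729.
Step 4: Compare |C| = 314 to 729: satisfied.
The claimed |C| lies below the Hamming bound.


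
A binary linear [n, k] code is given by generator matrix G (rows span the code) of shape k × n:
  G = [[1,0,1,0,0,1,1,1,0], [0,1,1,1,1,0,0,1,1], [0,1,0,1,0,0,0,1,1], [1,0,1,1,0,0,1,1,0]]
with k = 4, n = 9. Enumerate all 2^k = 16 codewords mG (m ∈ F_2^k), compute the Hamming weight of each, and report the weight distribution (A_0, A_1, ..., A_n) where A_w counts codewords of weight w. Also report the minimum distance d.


Weight distribution: A_0 = 1, A_2 = 2, A_4 = 3, A_5 = 6, A_6 = 2, A_7 = 2. Minimum distance d = 2.

Enumerate all 2^4 = 16 messages m ∈ F_2^4.
For each, compute codeword c = mG in F_2^9, then tally its weight.
  m = 0000 → c = 000000000, weight = 0.
  m = 1000 → c = 101001110, weight = 5.
  m = 0100 → c = 011110011, weight = 6.
  m = 1100 → c = 110111101, weight = 7.
  m = 0010 → c = 010100011, weight = 4.
  m = 1010 → c = 111101101, weight = 7.
  m = 0110 → c = 001010000, weight = 2.
  m = 1110 → c = 100011110, weight = 5.
  m = 0001 → c = 101100110, weight = 5.
  m = 1001 → c = 000101000, weight = 2.
  m = 0101 → c = 110010101, weight = 5.
  m = 1101 → c = 011011011, weight = 6.
  m = 0011 → c = 111000101, weight = 5.
  m = 1011 → c = 010001011, weight = 4.
  m = 0111 → c = 100110110, weight = 5.
  m = 1111 → c = 001111000, weight = 4.
Tally weights:
  weight 0: 1 codewords.
  weight 2: 2 codewords.
  weight 4: 3 codewords.
  weight 5: 6 codewords.
  weight 6: 2 codewords.
  weight 7: 2 codewords.
Minimum distance d = smallest w > 0 with A_w > 0 = 2.
Sanity: Σ A_w = 16 = 2^4 = 16 ✓.


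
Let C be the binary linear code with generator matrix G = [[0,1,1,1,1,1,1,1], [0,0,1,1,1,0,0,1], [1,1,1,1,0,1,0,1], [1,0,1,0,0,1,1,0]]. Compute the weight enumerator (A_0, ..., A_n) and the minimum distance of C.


Weight distribution: A_0 = 1, A_3 = 5, A_4 = 5, A_5 = 2, A_6 = 2, A_7 = 1. Minimum distance d = 3.

Enumerate all 2^4 = 16 messages m ∈ F_2^4.
For each, compute codeword c = mG in F_2^8, then tally its weight.
  m = 0000 → c = 00000000, weight = 0.
  m = 1000 → c = 01111111, weight = 7.
  m = 0100 → c = 00111001, weight = 4.
  m = 1100 → c = 01000110, weight = 3.
  m = 0010 → c = 11110101, weight = 6.
  m = 1010 → c = 10001010, weight = 3.
  m = 0110 → c = 11001100, weight = 4.
  m = 1110 → c = 10110011, weight = 5.
  m = 0001 → c = 10100110, weight = 4.
  m = 1001 → c = 11011001, weight = 5.
  m = 0101 → c = 10011111, weight = 6.
  m = 1101 → c = 11100000, weight = 3.
  m = 0011 → c = 01010011, weight = 4.
  m = 1011 → c = 00101100, weight = 3.
  m = 0111 → c = 01101010, weight = 4.
  m = 1111 → c = 00010101, weight = 3.
Tally weights:
  weight 0: 1 codewords.
  weight 3: 5 codewords.
  weight 4: 5 codewords.
  weight 5: 2 codewords.
  weight 6: 2 codewords.
  weight 7: 1 codewords.
Minimum distance d = smallest w > 0 with A_w > 0 = 3.
Sanity: Σ A_w = 16 = 2^4 = 16 ✓.


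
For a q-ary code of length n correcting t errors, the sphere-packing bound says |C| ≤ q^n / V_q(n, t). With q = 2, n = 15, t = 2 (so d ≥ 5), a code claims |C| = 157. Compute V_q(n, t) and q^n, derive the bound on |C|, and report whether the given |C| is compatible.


V_q(n, t) = 121, q^n = 32768, Hamming bound = 270, |C| = 157 ≤ bound (satisfied).

Step 1: Compute V_q(n, t) = Σ_{j=0}^2 C(n, j) (q−1)^j.
  j = 0: C(15,0)·(1)^0 = 1·1 = 1.
  j = 1: C(15,1)·(1)^1 = 15·1 = 15.
  j = 2: C(15,2)·(1)^2 = 105·1 = 105.
  V_q(n, t) = 1 + 15 + 105 = 121.
Step 2: q^n = 2^15 = 32768.
Step 3: Hamming bound ⌊q^n / V_q(n,t)⌋ = ⌊32768/121⌋ = 270.
Step 4: Compare |C| = 157 to 270: satisfied.
The claimed |C| lies below the Hamming bound.


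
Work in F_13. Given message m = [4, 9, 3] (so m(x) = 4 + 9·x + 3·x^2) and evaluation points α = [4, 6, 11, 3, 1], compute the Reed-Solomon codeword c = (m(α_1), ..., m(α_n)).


c = [10, 10, 11, 6, 3]

Message polynomial: m(x) = 4 + 9·x + 3·x^2 (mod 13).
For each evaluation point α_i, compute m(α_i) mod 13:
  α_1 = 4: Horner steps 3 → 8 → 10, so m(4) = 10.
  α_2 = 6: Horner steps 3 → 1 → 10, so m(6) = 10.
  α_3 = 11: Horner steps 3 → 3 → 11, so m(11) = 11.
  α_4 = 3: Horner steps 3 → 5 → 6, so m(3) = 6.
  α_5 = 1: Horner steps 3 → 12 → 3, so m(1) = 3.
Codeword c = [10, 10, 11, 6, 3] ∈ F_13^5.


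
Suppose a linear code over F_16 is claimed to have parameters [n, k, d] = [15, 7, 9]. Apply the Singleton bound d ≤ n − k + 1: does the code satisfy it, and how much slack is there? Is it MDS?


Singleton RHS = n − k + 1 = 9, slack = 0, bound satisfied, MDS.

Singleton bound: d ≤ n − k + 1.
Here n = 15, k = 7, so n − k + 1 = 9.
Given d = 9, check d ≤ 9: YES.
Slack = (n − k + 1) − d = 0.
The code is MDS (slack = 0).
Description: the claimed parameters are [15, 7, 9]_16; such a code would be MDS (meets Singleton bound).


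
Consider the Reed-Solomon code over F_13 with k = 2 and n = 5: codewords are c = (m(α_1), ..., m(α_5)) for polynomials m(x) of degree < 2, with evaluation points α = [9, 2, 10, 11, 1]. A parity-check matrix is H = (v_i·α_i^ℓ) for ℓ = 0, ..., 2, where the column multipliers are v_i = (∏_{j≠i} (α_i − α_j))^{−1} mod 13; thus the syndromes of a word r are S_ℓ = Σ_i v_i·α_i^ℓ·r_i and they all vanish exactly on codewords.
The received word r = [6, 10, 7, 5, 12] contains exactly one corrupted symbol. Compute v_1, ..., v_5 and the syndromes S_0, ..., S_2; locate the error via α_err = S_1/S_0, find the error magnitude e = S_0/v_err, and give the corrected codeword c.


S = (11, 8, 7), error at position 1, error magnitude e = 10, c = [9, 10, 7, 5, 12].

Step 1: column multipliers v_i = (∏_{j≠i}(α_i − α_j))^{−1} mod 13.
  i = 1 (α = 9): (9−2)(9−10)(9−11)(9−1) = 7·(−1)·(−2)·8 = 112 ≡ 8, so v_1 = 8^{−1} = 5 (mod 13).
  i = 2 (α = 2): (2−9)(2−10)(2−11)(2−1) = (−7)·(−8)·(−9)·1 = −504 ≡ 3, so v_2 = 3^{−1} = 9 (mod 13).
  i = 3 (α = 10): (10−9)(10−2)(10−11)(10−1) = 1·8·(−1)·9 = −72 ≡ 6, so v_3 = 6^{−1} = 11 (mod 13).
  i = 4 (α = 11): (11−9)(11−2)(11−10)(11−1) = 2·9·1·10 = 180 ≡ 11, so v_4 = 11^{−1} = 6 (mod 13).
  i = 5 (α = 1): (1−9)(1−2)(1−10)(1−11) = (−8)·(−1)·(−9)·(−10) = 720 ≡ 5, so v_5 = 5^{−1} = 8 (mod 13).
  v = [5, 9, 11, 6, 8].
Step 2: syndromes of r = [6, 10, 7, 5, 12] (all sums mod 13).
  S_0 = Σ v_i r_i = 5·6 + 9·10 + 11·7 + 6·5 + 8·12 = 323 ≡ 11.
  S_1 = Σ v_i α_i r_i = 5·9·6 + 9·2·10 + 11·10·7 + 6·11·5 + 8·1·12 = 1646 ≡ 8.
  α_i^2 mod 13 = [3, 4, 9, 4, 1].
  S_2 = Σ v_i α_i^2 r_i = 5·3·6 + 9·4·10 + 11·9·7 + 6·4·5 + 8·1·12 = 1359 ≡ 7.
  S = (11, 8, 7) ≠ 0, so r is not a codeword (an error is present).
Step 3: locate the error. For a single error e at position i, S_ℓ = v_i·e·α_i^ℓ, so α_err = S_1/S_0.
  S_0^{−1} = 11^{−1} = 6 (mod 13), so α_err = 8·6 = 48 ≡ 9 = α_1. Error position i = 1.
  Consistency check: S_2/S_1 = 7·5 = 35 ≡ 9 = α_err ✓ (single-error assumption holds).
Step 4: error magnitude e = S_0/v_1 = S_0·∏_{j≠1}(α_1 − α_j) = 11·8 = 88 ≡ 10 (mod 13).
Step 5: correct position 1: c_1 = r_1 − e = 6 − 10 ≡ 9 (mod 13). Hence c = [9, 10, 7, 5, 12].
  Check: interpolating c through the α_i gives m(x) = 1 + 11·x (degree < 2) with m(α_i) = c_i for every i, so c is indeed a codeword.


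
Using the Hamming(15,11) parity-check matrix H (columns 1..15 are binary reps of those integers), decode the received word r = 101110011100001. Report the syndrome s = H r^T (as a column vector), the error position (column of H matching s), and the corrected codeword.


s = (0, 1, 1, 1)^T, error position = 7, corrected codeword c = 101110111100001

Compute s = H r^T mod 2 one row at a time:
  s_1 = 1 + 1 + 1 + 0 + 0 + 0 + 0 + 1 = 4 ≡ 0 (mod 2).
  s_2 = 1 + 1 + 0 + 0 + 0 + 0 + 0 + 1 = 3 ≡ 1 (mod 2).
  s_3 = 0 + 1 + 0 + 0 + 1 + 0 + 0 + 1 = 3 ≡ 1 (mod 2).
  s_4 = 1 + 1 + 1 + 0 + 1 + 0 + 0 + 1 = 5 ≡ 1 (mod 2).
s = (0, 1, 1, 1)^T — this equals column 7 of H (binary 0111), so error is at position 7.
Correct: flip bit 7 of r = 101110011100001 to get c = 101110111100001.


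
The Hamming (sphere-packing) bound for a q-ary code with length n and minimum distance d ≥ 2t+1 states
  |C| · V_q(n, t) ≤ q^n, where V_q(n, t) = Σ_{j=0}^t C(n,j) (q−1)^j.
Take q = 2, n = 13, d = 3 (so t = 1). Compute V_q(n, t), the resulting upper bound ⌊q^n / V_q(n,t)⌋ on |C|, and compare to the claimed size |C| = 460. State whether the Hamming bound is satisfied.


V_q(n, t) = 14, q^n = 8192, Hamming bound = 585, |C| = 460 ≤ bound (satisfied).

Step 1: Compute V_q(n, t) = Σ_{j=0}^1 C(n, j) (q−1)^j.
  j = 0: C(13,0)·(1)^0 = 1·1 = 1.
  j = 1: C(13,1)·(1)^1 = 13·1 = 13.
  V_q(n, t) = 1 + 13 = 14.
Step 2: q^n = 2^13 = 8192.
Step 3: Hamming bound ⌊q^n / V_q(n,t)⌋ = ⌊8192/14⌋ = 585.
Step 4: Compare |C| = 460 to 585: satisfied.
The claimed |C| lies below the Hamming bound.


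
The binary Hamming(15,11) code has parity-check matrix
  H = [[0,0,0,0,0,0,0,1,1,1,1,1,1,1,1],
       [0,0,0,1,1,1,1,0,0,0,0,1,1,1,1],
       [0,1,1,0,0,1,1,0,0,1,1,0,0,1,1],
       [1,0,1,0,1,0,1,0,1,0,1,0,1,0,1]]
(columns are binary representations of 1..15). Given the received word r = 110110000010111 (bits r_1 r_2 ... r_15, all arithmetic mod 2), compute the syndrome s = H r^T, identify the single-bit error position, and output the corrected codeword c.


s = (0, 1, 0, 1)^T, error position = 5, corrected codeword c = 110100000010111

Compute s = H r^T mod 2 one row at a time:
  s_1 = 0 + 0 + 0 + 1 + 0 + 1 + 1 + 1 = 4 ≡ 0 (mod 2).
  s_2 = 1 + 1 + 0 + 0 + 0 + 1 + 1 + 1 = 5 ≡ 1 (mod 2).
  s_3 = 1 + 0 + 0 + 0 + 0 + 1 + 1 + 1 = 4 ≡ 0 (mod 2).
  s_4 = 1 + 0 + 1 + 0 + 0 + 1 + 1 + 1 = 5 ≡ 1 (mod 2).
s = (0, 1, 0, 1)^T — this equals column 5 of H (binary 0101), so error is at position 5.
Correct: flip bit 5 of r = 110110000010111 to get c = 110100000010111.


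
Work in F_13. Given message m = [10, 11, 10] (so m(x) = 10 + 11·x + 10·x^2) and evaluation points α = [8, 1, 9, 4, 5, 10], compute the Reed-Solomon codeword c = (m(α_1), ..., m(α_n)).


c = [10, 5, 9, 6, 3, 2]

Message polynomial: m(x) = 10 + 11·x + 10·x^2 (mod 13).
For each evaluation point α_i, compute m(α_i) mod 13:
  α_1 = 8: Horner steps 10 → 0 → 10, so m(8) = 10.
  α_2 = 1: Horner steps 10 → 8 → 5, so m(1) = 5.
  α_3 = 9: Horner steps 10 → 10 → 9, so m(9) = 9.
  α_4 = 4: Horner steps 10 → 12 → 6, so m(4) = 6.
  α_5 = 5: Horner steps 10 → 9 → 3, so m(5) = 3.
  α_6 = 10: Horner steps 10 → 7 → 2, so m(10) = 2.
Codeword c = [10, 5, 9, 6, 3, 2] ∈ F_13^6.


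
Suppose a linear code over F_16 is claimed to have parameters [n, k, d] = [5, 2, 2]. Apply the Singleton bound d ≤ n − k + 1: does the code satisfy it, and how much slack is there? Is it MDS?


Singleton RHS = n − k + 1 = 4, slack = 2, bound satisfied, not MDS.

Singleton bound: d ≤ n − k + 1.
Here n = 5, k = 2, so n − k + 1 = 4.
Given d = 2, check d ≤ 4: YES.
Slack = (n − k + 1) − d = 2.
The code is NOT MDS (slack = 2 > 0).
Description: the claimed parameters are [5, 2, 2]_16; such a code would be non-MDS.


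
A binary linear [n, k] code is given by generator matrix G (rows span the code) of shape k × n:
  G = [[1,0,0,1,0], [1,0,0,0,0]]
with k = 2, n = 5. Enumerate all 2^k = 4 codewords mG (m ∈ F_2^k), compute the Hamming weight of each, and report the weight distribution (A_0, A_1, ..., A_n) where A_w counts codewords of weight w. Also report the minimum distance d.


Weight distribution: A_0 = 1, A_1 = 2, A_2 = 1. Minimum distance d = 1.

Enumerate all 2^2 = 4 messages m ∈ F_2^2.
For each, compute codeword c = mG in F_2^5, then tally its weight.
  m = 00 → c = 00000, weight = 0.
  m = 10 → c = 10010, weight = 2.
  m = 01 → c = 10000, weight = 1.
  m = 11 → c = 00010, weight = 1.
Tally weights:
  weight 0: 1 codewords.
  weight 1: 2 codewords.
  weight 2: 1 codewords.
Minimum distance d = smallest w > 0 with A_w > 0 = 1.
Sanity: Σ A_w = 4 = 2^2 = 4 ✓.


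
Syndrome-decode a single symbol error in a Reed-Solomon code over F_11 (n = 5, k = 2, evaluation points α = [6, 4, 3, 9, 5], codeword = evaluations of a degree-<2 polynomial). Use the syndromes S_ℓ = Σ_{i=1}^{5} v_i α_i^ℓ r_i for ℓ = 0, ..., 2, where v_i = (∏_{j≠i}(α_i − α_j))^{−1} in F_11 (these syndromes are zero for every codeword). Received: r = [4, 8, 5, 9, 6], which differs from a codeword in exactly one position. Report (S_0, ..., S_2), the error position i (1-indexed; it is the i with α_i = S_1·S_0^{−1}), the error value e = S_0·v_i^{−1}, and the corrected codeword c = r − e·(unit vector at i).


S = (2, 6, 7), error at position 3, error magnitude e = 6, c = [4, 8, 10, 9, 6].

Step 1: column multipliers v_i = (∏_{j≠i}(α_i − α_j))^{−1} mod 11.
  i = 1 (α = 6): (6−4)(6−3)(6−9)(6−5) = 2·3·(−3)·1 = −18 ≡ 4, so v_1 = 4^{−1} = 3 (mod 11).
  i = 2 (α = 4): (4−6)(4−3)(4−9)(4−5) = (−2)·1·(−5)·(−1) = −10 ≡ 1, so v_2 = 1^{−1} = 1 (mod 11).
  i = 3 (α = 3): (3−6)(3−4)(3−9)(3−5) = (−3)·(−1)·(−6)·(−2) = 36 ≡ 3, so v_3 = 3^{−1} = 4 (mod 11).
  i = 4 (α = 9): (9−6)(9−4)(9−3)(9−5) = 3·5·6·4 = 360 ≡ 8, so v_4 = 8^{−1} = 7 (mod 11).
  i = 5 (α = 5): (5−6)(5−4)(5−3)(5−9) = (−1)·1·2·(−4) = 8 ≡ 8, so v_5 = 8^{−1} = 7 (mod 11).
  v = [3, 1, 4, 7, 7].
Step 2: syndromes of r = [4, 8, 5, 9, 6] (all sums mod 11).
  S_0 = Σ v_i r_i = 3·4 + 1·8 + 4·5 + 7·9 + 7·6 = 145 ≡ 2.
  S_1 = Σ v_i α_i r_i = 3·6·4 + 1·4·8 + 4·3·5 + 7·9·9 + 7·5·6 = 941 ≡ 6.
  α_i^2 mod 11 = [3, 5, 9, 4, 3].
  S_2 = Σ v_i α_i^2 r_i = 3·3·4 + 1·5·8 + 4·9·5 + 7·4·9 + 7·3·6 = 634 ≡ 7.
  S = (2, 6, 7) ≠ 0, so r is not a codeword (an error is present).
Step 3: locate the error. For a single error e at position i, S_ℓ = v_i·e·α_i^ℓ, so α_err = S_1/S_0.
  S_0^{−1} = 2^{−1} = 6 (mod 11), so α_err = 6·6 = 36 ≡ 3 = α_3. Error position i = 3.
  Consistency check: S_2/S_1 = 7·2 = 14 ≡ 3 = α_err ✓ (single-error assumption holds).
Step 4: error magnitude e = S_0/v_3 = S_0·∏_{j≠3}(α_3 − α_j) = 2·3 = 6 ≡ 6 (mod 11).
Step 5: correct position 3: c_3 = r_3 − e = 5 − 6 ≡ 10 (mod 11). Hence c = [4, 8, 10, 9, 6].
  Check: interpolating c through the α_i gives m(x) = 5 + 9·x (degree < 2) with m(α_i) = c_i for every i, so c is indeed a codeword.


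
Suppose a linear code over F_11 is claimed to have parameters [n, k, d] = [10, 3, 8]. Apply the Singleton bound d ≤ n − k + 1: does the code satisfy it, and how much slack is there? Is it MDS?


Singleton RHS = n − k + 1 = 8, slack = 0, bound satisfied, MDS.

Singleton bound: d ≤ n − k + 1.
Here n = 10, k = 3, so n − k + 1 = 8.
Given d = 8, check d ≤ 8: YES.
Slack = (n − k + 1) − d = 0.
The code is MDS (slack = 0).
Description: the claimed parameters are [10, 3, 8]_11; such a code would be MDS (meets Singleton bound).


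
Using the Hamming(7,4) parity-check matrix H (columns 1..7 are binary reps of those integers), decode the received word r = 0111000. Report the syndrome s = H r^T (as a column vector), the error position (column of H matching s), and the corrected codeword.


s = (1, 0, 1)^T, error position = 5, corrected codeword c = 0111100

Compute s = H r^T mod 2 one row at a time:
  s_1 = 1 + 0 + 0 + 0 = 1 ≡ 1 (mod 2).
  s_2 = 1 + 1 + 0 + 0 = 2 ≡ 0 (mod 2).
  s_3 = 0 + 1 + 0 + 0 = 1 ≡ 1 (mod 2).
s = (1, 0, 1)^T — this equals column 5 of H (binary 101), so error is at position 5.
Correct: flip bit 5 of r = 0111000 to get c = 0111100.


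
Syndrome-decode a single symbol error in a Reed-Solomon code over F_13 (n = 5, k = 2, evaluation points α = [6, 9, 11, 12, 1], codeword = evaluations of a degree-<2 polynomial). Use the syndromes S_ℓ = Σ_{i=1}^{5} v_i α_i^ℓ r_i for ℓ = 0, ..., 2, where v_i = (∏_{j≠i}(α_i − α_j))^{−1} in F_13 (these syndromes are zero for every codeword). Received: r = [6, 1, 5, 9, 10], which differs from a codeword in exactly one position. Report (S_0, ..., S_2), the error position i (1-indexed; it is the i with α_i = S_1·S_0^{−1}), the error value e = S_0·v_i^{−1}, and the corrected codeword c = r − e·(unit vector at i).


S = (4, 5, 3), error at position 3, error magnitude e = 3, c = [6, 1, 2, 9, 10].

Step 1: column multipliers v_i = (∏_{j≠i}(α_i − α_j))^{−1} mod 13.
  i = 1 (α = 6): (6−9)(6−11)(6−12)(6−1) = (−3)·(−5)·(−6)·5 = −450 ≡ 5, so v_1 = 5^{−1} = 8 (mod 13).
  i = 2 (α = 9): (9−6)(9−11)(9−12)(9−1) = 3·(−2)·(−3)·8 = 144 ≡ 1, so v_2 = 1^{−1} = 1 (mod 13).
  i = 3 (α = 11): (11−6)(11−9)(11−12)(11−1) = 5·2·(−1)·10 = −100 ≡ 4, so v_3 = 4^{−1} = 10 (mod 13).
  i = 4 (α = 12): (12−6)(12−9)(12−11)(12−1) = 6·3·1·11 = 198 ≡ 3, so v_4 = 3^{−1} = 9 (mod 13).
  i = 5 (α = 1): (1−6)(1−9)(1−11)(1−12) = (−5)·(−8)·(−10)·(−11) = 4400 ≡ 6, so v_5 = 6^{−1} = 11 (mod 13).
  v = [8, 1, 10, 9, 11].
Step 2: syndromes of r = [6, 1, 5, 9, 10] (all sums mod 13).
  S_0 = Σ v_i r_i = 8·6 + 1·1 + 10·5 + 9·9 + 11·10 = 290 ≡ 4.
  S_1 = Σ v_i α_i r_i = 8·6·6 + 1·9·1 + 10·11·5 + 9·12·9 + 11·1·10 = 1929 ≡ 5.
  α_i^2 mod 13 = [10, 3, 4, 1, 1].
  S_2 = Σ v_i α_i^2 r_i = 8·10·6 + 1·3·1 + 10·4·5 + 9·1·9 + 11·1·10 = 874 ≡ 3.
  S = (4, 5, 3) ≠ 0, so r is not a codeword (an error is present).
Step 3: locate the error. For a single error e at position i, S_ℓ = v_i·e·α_i^ℓ, so α_err = S_1/S_0.
  S_0^{−1} = 4^{−1} = 10 (mod 13), so α_err = 5·10 = 50 ≡ 11 = α_3. Error position i = 3.
  Consistency check: S_2/S_1 = 3·8 = 24 ≡ 11 = α_err ✓ (single-error assumption holds).
Step 4: error magnitude e = S_0/v_3 = S_0·∏_{j≠3}(α_3 − α_j) = 4·4 = 16 ≡ 3 (mod 13).
Step 5: correct position 3: c_3 = r_3 − e = 5 − 3 ≡ 2 (mod 13). Hence c = [6, 1, 2, 9, 10].
  Check: interpolating c through the α_i gives m(x) = 3 + 7·x (degree < 2) with m(α_i) = c_i for every i, so c is indeed a codeword.


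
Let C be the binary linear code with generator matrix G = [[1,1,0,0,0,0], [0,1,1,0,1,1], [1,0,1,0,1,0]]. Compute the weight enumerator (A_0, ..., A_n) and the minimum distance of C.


Weight distribution: A_0 = 1, A_1 = 1, A_2 = 1, A_3 = 3, A_4 = 2. Minimum distance d = 1.

Enumerate all 2^3 = 8 messages m ∈ F_2^3.
For each, compute codeword c = mG in F_2^6, then tally its weight.
  m = 000 → c = 000000, weight = 0.
  m = 100 → c = 110000, weight = 2.
  m = 010 → c = 011011, weight = 4.
  m = 110 → c = 101011, weight = 4.
  m = 001 → c = 101010, weight = 3.
  m = 101 → c = 011010, weight = 3.
  m = 011 → c = 110001, weight = 3.
  m = 111 → c = 000001, weight = 1.
Tally weights:
  weight 0: 1 codewords.
  weight 1: 1 codewords.
  weight 2: 1 codewords.
  weight 3: 3 codewords.
  weight 4: 2 codewords.
Minimum distance d = smallest w > 0 with A_w > 0 = 1.
Sanity: Σ A_w = 8 = 2^3 = 8 ✓.


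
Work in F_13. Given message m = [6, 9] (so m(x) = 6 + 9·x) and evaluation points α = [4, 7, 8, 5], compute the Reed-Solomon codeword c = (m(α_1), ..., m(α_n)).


c = [3, 4, 0, 12]

Message polynomial: m(x) = 6 + 9·x (mod 13).
For each evaluation point α_i, compute m(α_i) mod 13:
  α_1 = 4: Horner steps 9 → 3, so m(4) = 3.
  α_2 = 7: Horner steps 9 → 4, so m(7) = 4.
  α_3 = 8: Horner steps 9 → 0, so m(8) = 0.
  α_4 = 5: Horner steps 9 → 12, so m(5) = 12.
Codeword c = [3, 4, 0, 12] ∈ F_13^4.


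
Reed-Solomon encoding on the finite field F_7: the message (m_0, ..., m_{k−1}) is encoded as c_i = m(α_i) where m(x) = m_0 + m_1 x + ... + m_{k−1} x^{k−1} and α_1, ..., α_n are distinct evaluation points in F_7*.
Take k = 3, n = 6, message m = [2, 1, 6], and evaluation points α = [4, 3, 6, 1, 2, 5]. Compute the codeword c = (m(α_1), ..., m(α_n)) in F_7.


c = [4, 3, 0, 2, 0, 3]

Message polynomial: m(x) = 2 + 1·x + 6·x^2 (mod 7).
For each evaluation point α_i, compute m(α_i) mod 7:
  α_1 = 4: Horner steps 6 → 4 → 4, so m(4) = 4.
  α_2 = 3: Horner steps 6 → 5 → 3, so m(3) = 3.
  α_3 = 6: Horner steps 6 → 2 → 0, so m(6) = 0.
  α_4 = 1: Horner steps 6 → 0 → 2, so m(1) = 2.
  α_5 = 2: Horner steps 6 → 6 → 0, so m(2) = 0.
  α_6 = 5: Horner steps 6 → 3 → 3, so m(5) = 3.
Codeword c = [4, 3, 0, 2, 0, 3] ∈ F_7^6.


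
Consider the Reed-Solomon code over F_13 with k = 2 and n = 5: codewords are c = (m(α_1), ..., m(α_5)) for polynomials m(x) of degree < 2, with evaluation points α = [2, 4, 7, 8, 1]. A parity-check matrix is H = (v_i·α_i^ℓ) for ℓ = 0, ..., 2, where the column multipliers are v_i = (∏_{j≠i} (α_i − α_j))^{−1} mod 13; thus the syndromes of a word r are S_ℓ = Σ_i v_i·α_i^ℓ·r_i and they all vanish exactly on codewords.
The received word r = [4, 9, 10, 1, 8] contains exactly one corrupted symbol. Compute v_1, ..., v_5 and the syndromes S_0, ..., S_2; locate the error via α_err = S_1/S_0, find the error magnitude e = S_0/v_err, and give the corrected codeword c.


S = (5, 1, 8), error at position 4, error magnitude e = 8, c = [4, 9, 10, 6, 8].

Step 1: column multipliers v_i = (∏_{j≠i}(α_i − α_j))^{−1} mod 13.
  i = 1 (α = 2): (2−4)(2−7)(2−8)(2−1) = (−2)·(−5)·(−6)·1 = −60 ≡ 5, so v_1 = 5^{−1} = 8 (mod 13).
  i = 2 (α = 4): (4−2)(4−7)(4−8)(4−1) = 2·(−3)·(−4)·3 = 72 ≡ 7, so v_2 = 7^{−1} = 2 (mod 13).
  i = 3 (α = 7): (7−2)(7−4)(7−8)(7−1) = 5·3·(−1)·6 = −90 ≡ 1, so v_3 = 1^{−1} = 1 (mod 13).
  i = 4 (α = 8): (8−2)(8−4)(8−7)(8−1) = 6·4·1·7 = 168 ≡ 12, so v_4 = 12^{−1} = 12 (mod 13).
  i = 5 (α = 1): (1−2)(1−4)(1−7)(1−8) = (−1)·(−3)·(−6)·(−7) = 126 ≡ 9, so v_5 = 9^{−1} = 3 (mod 13).
  v = [8, 2, 1, 12, 3].
Step 2: syndromes of r = [4, 9, 10, 1, 8] (all sums mod 13).
  S_0 = Σ v_i r_i = 8·4 + 2·9 + 1·10 + 12·1 + 3·8 = 96 ≡ 5.
  S_1 = Σ v_i α_i r_i = 8·2·4 + 2·4·9 + 1·7·10 + 12·8·1 + 3·1·8 = 326 ≡ 1.
  α_i^2 mod 13 = [4, 3, 10, 12, 1].
  S_2 = Σ v_i α_i^2 r_i = 8·4·4 + 2·3·9 + 1·10·10 + 12·12·1 + 3·1·8 = 450 ≡ 8.
  S = (5, 1, 8) ≠ 0, so r is not a codeword (an error is present).
Step 3: locate the error. For a single error e at position i, S_ℓ = v_i·e·α_i^ℓ, so α_err = S_1/S_0.
  S_0^{−1} = 5^{−1} = 8 (mod 13), so α_err = 1·8 = 8 ≡ 8 = α_4. Error position i = 4.
  Consistency check: S_2/S_1 = 8·1 = 8 ≡ 8 = α_err ✓ (single-error assumption holds).
Step 4: error magnitude e = S_0/v_4 = S_0·∏_{j≠4}(α_4 − α_j) = 5·12 = 60 ≡ 8 (mod 13).
Step 5: correct position 4: c_4 = r_4 − e = 1 − 8 ≡ 6 (mod 13). Hence c = [4, 9, 10, 6, 8].
  Check: interpolating c through the α_i gives m(x) = 12 + 9·x (degree < 2) with m(α_i) = c_i for every i, so c is indeed a codeword.


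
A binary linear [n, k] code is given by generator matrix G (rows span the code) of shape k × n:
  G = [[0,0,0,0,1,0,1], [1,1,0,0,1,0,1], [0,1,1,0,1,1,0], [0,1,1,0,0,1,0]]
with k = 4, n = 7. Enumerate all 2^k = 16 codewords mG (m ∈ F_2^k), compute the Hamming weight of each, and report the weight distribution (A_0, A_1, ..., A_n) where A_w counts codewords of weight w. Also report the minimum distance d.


Weight distribution: A_0 = 1, A_1 = 2, A_2 = 2, A_3 = 4, A_4 = 5, A_5 = 2. Minimum distance d = 1.

Enumerate all 2^4 = 16 messages m ∈ F_2^4.
For each, compute codeword c = mG in F_2^7, then tally its weight.
  m = 0000 → c = 0000000, weight = 0.
  m = 1000 → c = 0000101, weight = 2.
  m = 0100 → c = 1100101, weight = 4.
  m = 1100 → c = 1100000, weight = 2.
  m = 0010 → c = 0110110, weight = 4.
  m = 1010 → c = 0110011, weight = 4.
  m = 0110 → c = 1010011, weight = 4.
  m = 1110 → c = 1010110, weight = 4.
  m = 0001 → c = 0110010, weight = 3.
  m = 1001 → c = 0110111, weight = 5.
  m = 0101 → c = 1010111, weight = 5.
  m = 1101 → c = 1010010, weight = 3.
  m = 0011 → c = 0000100, weight = 1.
  m = 1011 → c = 0000001, weight = 1.
  m = 0111 → c = 1100001, weight = 3.
  m = 1111 → c = 1100100, weight = 3.
Tally weights:
  weight 0: 1 codewords.
  weight 1: 2 codewords.
  weight 2: 2 codewords.
  weight 3: 4 codewords.
  weight 4: 5 codewords.
  weight 5: 2 codewords.
Minimum distance d = smallest w > 0 with A_w > 0 = 1.
Sanity: Σ A_w = 16 = 2^4 = 16 ✓.


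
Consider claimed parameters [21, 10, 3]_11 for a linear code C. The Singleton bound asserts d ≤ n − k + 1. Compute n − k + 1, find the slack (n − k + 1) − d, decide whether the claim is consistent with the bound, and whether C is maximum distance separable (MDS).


Singleton RHS = n − k + 1 = 12, slack = 9, bound satisfied, not MDS.

Singleton bound: d ≤ n − k + 1.
Here n = 21, k = 10, so n − k + 1 = 12.
Given d = 3, check d ≤ 12: YES.
Slack = (n − k + 1) − d = 9.
The code is NOT MDS (slack = 9 > 0).
Description: the claimed parameters are [21, 10, 3]_11; such a code would be non-MDS.


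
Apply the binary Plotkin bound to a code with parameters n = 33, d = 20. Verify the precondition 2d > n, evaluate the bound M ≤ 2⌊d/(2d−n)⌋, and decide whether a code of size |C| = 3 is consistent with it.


Plotkin bound M ≤ 4; given |C| = 3 ≤ bound (satisfied).

Check applicability: 2d = 40, n = 33.
2d − n = 7 > 0, so Plotkin applies.
Compute d/(2d−n) = 20/7 ≈ 2.8571.
⌊d/(2d−n)⌋ = 2.
Plotkin bound: M ≤ 2·2 = 4.
Given |C| = 3, check: satisfied.
This |C| is below the Plotkin bound.


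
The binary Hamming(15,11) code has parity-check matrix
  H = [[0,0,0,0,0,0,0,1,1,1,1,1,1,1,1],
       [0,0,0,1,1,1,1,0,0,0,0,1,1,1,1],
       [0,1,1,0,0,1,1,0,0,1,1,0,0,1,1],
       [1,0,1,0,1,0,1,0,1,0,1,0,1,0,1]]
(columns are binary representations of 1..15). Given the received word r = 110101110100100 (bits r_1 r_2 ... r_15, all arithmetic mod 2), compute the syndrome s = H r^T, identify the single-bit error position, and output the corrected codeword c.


s = (1, 0, 0, 1)^T, error position = 9, corrected codeword c = 110101111100100

Compute s = H r^T mod 2 one row at a time:
  s_1 = 1 + 0 + 1 + 0 + 0 + 1 + 0 + 0 = 3 ≡ 1 (mod 2).
  s_2 = 1 + 0 + 1 + 1 + 0 + 1 + 0 + 0 = 4 ≡ 0 (mod 2).
  s_3 = 1 + 0 + 1 + 1 + 1 + 0 + 0 + 0 = 4 ≡ 0 (mod 2).
  s_4 = 1 + 0 + 0 + 1 + 0 + 0 + 1 + 0 = 3 ≡ 1 (mod 2).
s = (1, 0, 0, 1)^T — this equals column 9 of H (binary 1001), so error is at position 9.
Correct: flip bit 9 of r = 110101110100100 to get c = 110101111100100.


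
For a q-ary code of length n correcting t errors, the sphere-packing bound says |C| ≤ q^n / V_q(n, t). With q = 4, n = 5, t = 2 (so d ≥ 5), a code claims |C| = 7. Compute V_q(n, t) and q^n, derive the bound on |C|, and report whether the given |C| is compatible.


V_q(n, t) = 106, q^n = 1024, Hamming bound = 9, |C| = 7 ≤ bound (satisfied).

Step 1: Compute V_q(n, t) = Σ_{j=0}^2 C(n, j) (q−1)^j.
  j = 0: C(5,0)·(3)^0 = 1·1 = 1.
  j = 1: C(5,1)·(3)^1 = 5·3 = 15.
  j = 2: C(5,2)·(3)^2 = 10·9 = 90.
  V_q(n, t) = 1 + 15 + 90 = 106.
Step 2: q^n = 4^5 = 1024.
Step 3: Hamming bound ⌊q^n / V_q(n,t)⌋ = ⌊1024/106⌋ = 9.
Step 4: Compare |C| = 7 to 9: satisfied.
The claimed |C| lies below the Hamming bound.


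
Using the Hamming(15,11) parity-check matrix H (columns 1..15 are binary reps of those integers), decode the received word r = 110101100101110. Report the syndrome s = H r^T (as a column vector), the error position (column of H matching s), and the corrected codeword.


s = (0, 0, 1, 1)^T, error position = 3, corrected codeword c = 111101100101110

Compute s = H r^T mod 2 one row at a time:
  s_1 = 0 + 0 + 1 + 0 + 1 + 1 + 1 + 0 = 4 ≡ 0 (mod 2).
  s_2 = 1 + 0 + 1 + 1 + 1 + 1 + 1 + 0 = 6 ≡ 0 (mod 2).
  s_3 = 1 + 0 + 1 + 1 + 1 + 0 + 1 + 0 = 5 ≡ 1 (mod 2).
  s_4 = 1 + 0 + 0 + 1 + 0 + 0 + 1 + 0 = 3 ≡ 1 (mod 2).
s = (0, 0, 1, 1)^T — this equals column 3 of H (binary 0011), so error is at position 3.
Correct: flip bit 3 of r = 110101100101110 to get c = 111101100101110.
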